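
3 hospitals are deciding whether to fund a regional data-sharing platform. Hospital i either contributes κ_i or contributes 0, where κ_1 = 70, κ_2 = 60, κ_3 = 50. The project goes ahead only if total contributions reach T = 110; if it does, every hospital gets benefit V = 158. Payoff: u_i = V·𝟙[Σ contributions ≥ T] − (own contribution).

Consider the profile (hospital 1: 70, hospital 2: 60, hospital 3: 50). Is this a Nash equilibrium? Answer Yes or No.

No

Total = 180 ≥ 110: provided.
Hospital 1 (pledges 70, payoff 88): dropping to 0 → total 110, payoff 158. Profitable deviation.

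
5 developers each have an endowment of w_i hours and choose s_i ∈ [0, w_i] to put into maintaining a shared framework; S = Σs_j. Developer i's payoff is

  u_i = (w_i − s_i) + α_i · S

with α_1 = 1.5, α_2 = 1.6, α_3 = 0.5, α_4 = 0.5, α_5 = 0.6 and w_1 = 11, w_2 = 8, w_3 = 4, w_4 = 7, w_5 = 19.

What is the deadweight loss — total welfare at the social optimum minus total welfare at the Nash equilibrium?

∂u_i/∂s_i = α_i − 1, so developer i contributes w_i if α_i > 1, else 0.
α_i > 1 for i ∈ {1, 2}; NE contributions (11, 8, 0, 0, 0), S = 19.
W^NE = Σw_i − S^NE + (Σα_i)·S^NE = 49 + 3.7·19 = 119.3.
Planner: ∂(Σu_j)/∂s_i = Σα_j − 1 = 3.7 > 0, so everyone contributes w_i; S^SO = 49, W^SO = 49 + 3.7·49 = 230.3.
Deadweight loss = 111.

111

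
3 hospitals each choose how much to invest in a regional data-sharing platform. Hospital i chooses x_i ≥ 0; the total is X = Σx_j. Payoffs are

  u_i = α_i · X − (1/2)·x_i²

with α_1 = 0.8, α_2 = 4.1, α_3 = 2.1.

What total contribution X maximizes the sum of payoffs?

Planner FOC: ∂(Σu_j)/∂x_i = (Σα_j) − x_i = 0, so x_i^SO = Σα_j = 7 for every i; X^SO = 21.

21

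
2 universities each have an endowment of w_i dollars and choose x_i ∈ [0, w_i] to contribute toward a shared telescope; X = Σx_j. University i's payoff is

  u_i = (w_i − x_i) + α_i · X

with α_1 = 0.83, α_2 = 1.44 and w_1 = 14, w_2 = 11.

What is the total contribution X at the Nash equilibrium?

11

∂u_i/∂x_i = α_i − 1, so university i contributes w_i if α_i > 1, else 0.
α_i > 1 for i ∈ {2}; NE contributions (0, 11), X = 11.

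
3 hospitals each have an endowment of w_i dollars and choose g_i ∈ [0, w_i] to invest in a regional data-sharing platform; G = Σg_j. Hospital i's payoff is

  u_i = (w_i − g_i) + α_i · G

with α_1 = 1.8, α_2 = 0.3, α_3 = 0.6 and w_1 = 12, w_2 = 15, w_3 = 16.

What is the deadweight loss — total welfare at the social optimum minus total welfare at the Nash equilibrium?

∂u_i/∂g_i = α_i − 1, so hospital i contributes w_i if α_i > 1, else 0.
α_i > 1 for i ∈ {1}; NE contributions (12, 0, 0), G = 12.
W^NE = Σw_i − G^NE + (Σα_i)·G^NE = 43 + 1.7·12 = 63.4.
Planner: ∂(Σu_j)/∂g_i = Σα_j − 1 = 1.7 > 0, so everyone contributes w_i; G^SO = 43, W^SO = 43 + 1.7·43 = 116.1.
Deadweight loss = 52.7.

52.7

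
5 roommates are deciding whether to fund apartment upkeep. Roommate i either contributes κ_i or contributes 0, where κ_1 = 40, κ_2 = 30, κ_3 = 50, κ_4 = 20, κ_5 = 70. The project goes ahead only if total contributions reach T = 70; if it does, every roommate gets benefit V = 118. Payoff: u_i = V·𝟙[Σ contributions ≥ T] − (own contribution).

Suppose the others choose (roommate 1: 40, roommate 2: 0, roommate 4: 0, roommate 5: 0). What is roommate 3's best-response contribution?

Others' total = 40. Contributing 50 brings total to 90 ≥ 70: gain V − κ_3 = 68.
Best response: 50.

50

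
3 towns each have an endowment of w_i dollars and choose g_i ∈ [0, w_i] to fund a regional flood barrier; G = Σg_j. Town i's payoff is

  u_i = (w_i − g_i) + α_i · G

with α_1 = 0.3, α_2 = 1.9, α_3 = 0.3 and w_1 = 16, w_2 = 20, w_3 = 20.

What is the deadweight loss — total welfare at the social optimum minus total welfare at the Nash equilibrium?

54

∂u_i/∂g_i = α_i − 1, so town i contributes w_i if α_i > 1, else 0.
α_i > 1 for i ∈ {2}; NE contributions (0, 20, 0), G = 20.
W^NE = Σw_i − G^NE + (Σα_i)·G^NE = 56 + 1.5·20 = 86.
Planner: ∂(Σu_j)/∂g_i = Σα_j − 1 = 1.5 > 0, so everyone contributes w_i; G^SO = 56, W^SO = 56 + 1.5·56 = 140.
Deadweight loss = 54.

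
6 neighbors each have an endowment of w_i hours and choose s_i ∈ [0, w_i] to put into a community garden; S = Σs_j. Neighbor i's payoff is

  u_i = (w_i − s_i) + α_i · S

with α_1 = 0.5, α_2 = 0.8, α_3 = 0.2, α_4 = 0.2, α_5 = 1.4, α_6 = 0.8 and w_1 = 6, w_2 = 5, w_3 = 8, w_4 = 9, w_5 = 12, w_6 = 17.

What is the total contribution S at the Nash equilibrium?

12

∂u_i/∂s_i = α_i − 1, so neighbor i contributes w_i if α_i > 1, else 0.
α_i > 1 for i ∈ {5}; NE contributions (0, 0, 0, 0, 12, 0), S = 12.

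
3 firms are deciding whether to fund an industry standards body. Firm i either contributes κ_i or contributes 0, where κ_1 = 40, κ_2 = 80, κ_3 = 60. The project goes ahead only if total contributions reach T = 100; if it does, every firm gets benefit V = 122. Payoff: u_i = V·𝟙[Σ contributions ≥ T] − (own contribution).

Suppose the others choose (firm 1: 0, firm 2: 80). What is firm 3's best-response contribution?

60

Others' total = 80. Contributing 60 brings total to 140 ≥ 100: gain V − κ_3 = 62.
Best response: 60.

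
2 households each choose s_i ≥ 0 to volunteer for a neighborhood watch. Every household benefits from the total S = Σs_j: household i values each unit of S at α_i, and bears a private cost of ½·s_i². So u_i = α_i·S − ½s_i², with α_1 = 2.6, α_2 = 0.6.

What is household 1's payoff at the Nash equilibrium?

4.94

Household i's FOC: ∂u_i/∂s_i = α_i − s_i = 0, so s_i* = α_i.
NE contributions = (2.6, 0.6); S = 3.2.
u_1 = α_1·S − ½·(s_1)² = 2.6·3.2 − ½·2.6² = 4.94.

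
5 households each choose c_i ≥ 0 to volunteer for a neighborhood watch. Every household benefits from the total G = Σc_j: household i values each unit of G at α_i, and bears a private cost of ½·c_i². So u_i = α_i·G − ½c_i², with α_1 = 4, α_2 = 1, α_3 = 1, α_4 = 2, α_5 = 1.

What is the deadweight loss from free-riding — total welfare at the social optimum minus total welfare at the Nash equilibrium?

Household i's FOC: ∂u_i/∂c_i = α_i − c_i = 0, so c_i* = α_i.
NE contributions = (4, 1, 1, 2, 1); G = 9.
W^NE = (Σα)·G − ½Σα_i² = 9² − ½·23 = 69.5.
Planner sets c_i = Σα_j = 9 for every i, so G^SO = 5·9 = 45.
W^SO = (Σα)·G^SO − ½·5·(Σα)² = (5/2)·9² = 202.5.
Deadweight loss = W^SO − W^NE = 133.

133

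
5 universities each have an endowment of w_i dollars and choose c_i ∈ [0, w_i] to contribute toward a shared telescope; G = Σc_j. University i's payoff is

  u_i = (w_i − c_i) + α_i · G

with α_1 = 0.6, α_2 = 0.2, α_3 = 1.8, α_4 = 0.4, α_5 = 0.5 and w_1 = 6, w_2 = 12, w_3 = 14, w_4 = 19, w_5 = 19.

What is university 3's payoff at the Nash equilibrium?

∂u_i/∂c_i = α_i − 1, so university i contributes w_i if α_i > 1, else 0.
α_i > 1 for i ∈ {3}; NE contributions (0, 0, 14, 0, 0), G = 14.
u_3 = (14 − 14) + 1.8·14 = 25.2.

25.2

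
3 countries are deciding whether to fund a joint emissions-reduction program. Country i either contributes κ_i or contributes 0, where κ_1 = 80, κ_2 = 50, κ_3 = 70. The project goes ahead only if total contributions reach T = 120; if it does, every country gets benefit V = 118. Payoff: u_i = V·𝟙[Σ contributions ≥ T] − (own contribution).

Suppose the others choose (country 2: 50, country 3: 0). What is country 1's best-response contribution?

80

Others' total = 50. Contributing 80 brings total to 130 ≥ 120: gain V − κ_1 = 38.
Best response: 80.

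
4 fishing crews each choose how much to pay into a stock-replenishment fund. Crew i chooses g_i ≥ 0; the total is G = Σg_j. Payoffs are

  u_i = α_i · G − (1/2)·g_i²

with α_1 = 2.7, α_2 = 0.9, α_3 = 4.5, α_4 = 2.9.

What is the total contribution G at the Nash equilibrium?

11

Crew i's FOC: ∂u_i/∂g_i = α_i − g_i = 0, so g_i* = α_i.
NE contributions = (2.7, 0.9, 4.5, 2.9); G = 11.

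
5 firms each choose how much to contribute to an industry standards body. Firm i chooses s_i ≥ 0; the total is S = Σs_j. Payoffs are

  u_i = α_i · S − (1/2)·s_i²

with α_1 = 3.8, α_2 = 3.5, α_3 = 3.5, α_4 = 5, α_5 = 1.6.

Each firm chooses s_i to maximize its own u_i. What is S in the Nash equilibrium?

Firm i's FOC: ∂u_i/∂s_i = α_i − s_i = 0, so s_i* = α_i.
NE contributions = (3.8, 3.5, 3.5, 5, 1.6); S = 17.4.

17.4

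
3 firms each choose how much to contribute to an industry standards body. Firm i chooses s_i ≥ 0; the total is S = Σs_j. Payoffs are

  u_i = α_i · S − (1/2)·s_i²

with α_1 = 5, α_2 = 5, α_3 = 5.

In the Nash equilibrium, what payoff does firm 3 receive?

Firm i's FOC: ∂u_i/∂s_i = α_i − s_i = 0, so s_i* = α_i.
NE contributions = (5, 5, 5); S = 15.
u_3 = α_3·S − ½·(s_3)² = 5·15 − ½·5² = 62.5.

62.5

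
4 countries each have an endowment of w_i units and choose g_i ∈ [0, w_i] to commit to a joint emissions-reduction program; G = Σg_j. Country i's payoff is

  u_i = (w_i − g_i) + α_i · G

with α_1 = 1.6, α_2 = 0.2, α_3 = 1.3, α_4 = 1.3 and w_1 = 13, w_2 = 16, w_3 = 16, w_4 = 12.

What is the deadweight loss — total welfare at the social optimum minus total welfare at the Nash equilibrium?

∂u_i/∂g_i = α_i − 1, so country i contributes w_i if α_i > 1, else 0.
α_i > 1 for i ∈ {1, 3, 4}; NE contributions (13, 0, 16, 12), G = 41.
W^NE = Σw_i − G^NE + (Σα_i)·G^NE = 57 + 3.4·41 = 196.4.
Planner: ∂(Σu_j)/∂g_i = Σα_j − 1 = 3.4 > 0, so everyone contributes w_i; G^SO = 57, W^SO = 57 + 3.4·57 = 250.8.
Deadweight loss = 54.4.

54.4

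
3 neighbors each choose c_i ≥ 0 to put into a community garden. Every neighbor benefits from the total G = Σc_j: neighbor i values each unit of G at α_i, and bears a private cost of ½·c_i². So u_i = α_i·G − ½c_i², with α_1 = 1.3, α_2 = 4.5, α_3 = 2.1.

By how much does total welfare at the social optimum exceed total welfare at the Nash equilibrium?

44.38

Neighbor i's FOC: ∂u_i/∂c_i = α_i − c_i = 0, so c_i* = α_i.
NE contributions = (1.3, 4.5, 2.1); G = 7.9.
W^NE = (Σα)·G − ½Σα_i² = 7.9² − ½·26.35 = 49.235.
Planner sets c_i = Σα_j = 7.9 for every i, so G^SO = 3·7.9 = 23.7.
W^SO = (Σα)·G^SO − ½·3·(Σα)² = (3/2)·7.9² = 93.615.
Deadweight loss = W^SO − W^NE = 44.38.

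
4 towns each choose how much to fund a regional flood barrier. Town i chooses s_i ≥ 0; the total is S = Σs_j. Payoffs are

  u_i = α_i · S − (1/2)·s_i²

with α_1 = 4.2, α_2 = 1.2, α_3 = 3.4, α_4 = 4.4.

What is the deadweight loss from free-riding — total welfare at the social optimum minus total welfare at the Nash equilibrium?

199.24

Town i's FOC: ∂u_i/∂s_i = α_i − s_i = 0, so s_i* = α_i.
NE contributions = (4.2, 1.2, 3.4, 4.4); S = 13.2.
W^NE = (Σα)·S − ½Σα_i² = 13.2² − ½·50 = 149.24.
Planner sets s_i = Σα_j = 13.2 for every i, so S^SO = 4·13.2 = 52.8.
W^SO = (Σα)·S^SO − ½·4·(Σα)² = (4/2)·13.2² = 348.48.
Deadweight loss = W^SO − W^NE = 199.24.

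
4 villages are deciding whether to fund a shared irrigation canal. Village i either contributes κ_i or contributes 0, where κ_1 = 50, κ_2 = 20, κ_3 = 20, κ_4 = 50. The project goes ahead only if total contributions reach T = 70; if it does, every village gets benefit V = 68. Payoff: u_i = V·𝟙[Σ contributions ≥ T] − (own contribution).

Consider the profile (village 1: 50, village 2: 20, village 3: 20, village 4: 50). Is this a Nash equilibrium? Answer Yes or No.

No

Total = 140 ≥ 70: provided.
Village 1 (pledges 50, payoff 18): dropping to 0 → total 90, payoff 68. Profitable deviation.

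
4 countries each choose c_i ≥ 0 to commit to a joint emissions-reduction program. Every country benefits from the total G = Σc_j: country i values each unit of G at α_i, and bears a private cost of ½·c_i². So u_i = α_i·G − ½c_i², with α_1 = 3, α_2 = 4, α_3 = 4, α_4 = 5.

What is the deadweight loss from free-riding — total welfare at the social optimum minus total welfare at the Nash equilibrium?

289

Country i's FOC: ∂u_i/∂c_i = α_i − c_i = 0, so c_i* = α_i.
NE contributions = (3, 4, 4, 5); G = 16.
W^NE = (Σα)·G − ½Σα_i² = 16² − ½·66 = 223.
Planner sets c_i = Σα_j = 16 for every i, so G^SO = 4·16 = 64.
W^SO = (Σα)·G^SO − ½·4·(Σα)² = (4/2)·16² = 512.
Deadweight loss = W^SO − W^NE = 289.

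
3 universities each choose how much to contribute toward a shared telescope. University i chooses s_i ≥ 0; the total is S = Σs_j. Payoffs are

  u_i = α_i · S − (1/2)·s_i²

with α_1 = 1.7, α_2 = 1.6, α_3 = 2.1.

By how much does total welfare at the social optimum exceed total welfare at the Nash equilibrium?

19.51

University i's FOC: ∂u_i/∂s_i = α_i − s_i = 0, so s_i* = α_i.
NE contributions = (1.7, 1.6, 2.1); S = 5.4.
W^NE = (Σα)·S − ½Σα_i² = 5.4² − ½·9.86 = 24.23.
Planner sets s_i = Σα_j = 5.4 for every i, so S^SO = 3·5.4 = 16.2.
W^SO = (Σα)·S^SO − ½·3·(Σα)² = (3/2)·5.4² = 43.74.
Deadweight loss = W^SO − W^NE = 19.51.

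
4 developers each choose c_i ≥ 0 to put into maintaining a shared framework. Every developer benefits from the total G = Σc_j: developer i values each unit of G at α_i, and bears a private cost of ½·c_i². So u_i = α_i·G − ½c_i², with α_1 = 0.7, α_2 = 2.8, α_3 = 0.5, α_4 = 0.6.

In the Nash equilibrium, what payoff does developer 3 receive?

2.175

Developer i's FOC: ∂u_i/∂c_i = α_i − c_i = 0, so c_i* = α_i.
NE contributions = (0.7, 2.8, 0.5, 0.6); G = 4.6.
u_3 = α_3·G − ½·(c_3)² = 0.5·4.6 − ½·0.5² = 2.175.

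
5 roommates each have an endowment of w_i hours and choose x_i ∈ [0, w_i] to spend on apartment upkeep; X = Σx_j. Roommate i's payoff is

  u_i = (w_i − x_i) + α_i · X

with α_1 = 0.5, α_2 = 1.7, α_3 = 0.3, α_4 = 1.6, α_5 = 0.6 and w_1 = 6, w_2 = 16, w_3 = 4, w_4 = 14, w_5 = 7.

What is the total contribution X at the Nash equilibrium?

∂u_i/∂x_i = α_i − 1, so roommate i contributes w_i if α_i > 1, else 0.
α_i > 1 for i ∈ {2, 4}; NE contributions (0, 16, 0, 14, 0), X = 30.

30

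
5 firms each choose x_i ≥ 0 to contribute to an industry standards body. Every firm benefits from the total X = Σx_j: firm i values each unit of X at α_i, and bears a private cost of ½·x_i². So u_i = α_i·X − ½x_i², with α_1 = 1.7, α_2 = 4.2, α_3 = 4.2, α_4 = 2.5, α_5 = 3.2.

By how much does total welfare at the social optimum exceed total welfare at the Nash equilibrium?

401.79

Firm i's FOC: ∂u_i/∂x_i = α_i − x_i = 0, so x_i* = α_i.
NE contributions = (1.7, 4.2, 4.2, 2.5, 3.2); X = 15.8.
W^NE = (Σα)·X − ½Σα_i² = 15.8² − ½·54.66 = 222.31.
Planner sets x_i = Σα_j = 15.8 for every i, so X^SO = 5·15.8 = 79.
W^SO = (Σα)·X^SO − ½·5·(Σα)² = (5/2)·15.8² = 624.1.
Deadweight loss = W^SO − W^NE = 401.79.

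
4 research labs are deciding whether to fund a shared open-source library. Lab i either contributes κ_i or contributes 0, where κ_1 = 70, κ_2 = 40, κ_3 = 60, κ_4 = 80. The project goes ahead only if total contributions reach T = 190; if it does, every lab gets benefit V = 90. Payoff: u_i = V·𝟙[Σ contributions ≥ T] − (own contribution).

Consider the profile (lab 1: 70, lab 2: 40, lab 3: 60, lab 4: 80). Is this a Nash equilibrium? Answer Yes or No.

No

Total = 250 ≥ 190: provided.
Lab 1 (pledges 70, payoff 20): dropping to 0 → total 180, payoff 0. No gain.
Lab 2 (pledges 40, payoff 50): dropping to 0 → total 210, payoff 90. Profitable deviation.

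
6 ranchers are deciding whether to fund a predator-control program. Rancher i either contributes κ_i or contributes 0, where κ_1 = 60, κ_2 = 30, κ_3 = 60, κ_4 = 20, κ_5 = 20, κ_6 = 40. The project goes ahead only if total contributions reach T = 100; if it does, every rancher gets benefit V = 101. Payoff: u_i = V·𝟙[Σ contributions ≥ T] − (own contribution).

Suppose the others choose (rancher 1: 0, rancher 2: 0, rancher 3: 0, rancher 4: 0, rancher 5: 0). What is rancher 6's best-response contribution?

Others' total = 0. Even contributing 40 gives 40 < 100: no benefit either way.
Best response: 0.

0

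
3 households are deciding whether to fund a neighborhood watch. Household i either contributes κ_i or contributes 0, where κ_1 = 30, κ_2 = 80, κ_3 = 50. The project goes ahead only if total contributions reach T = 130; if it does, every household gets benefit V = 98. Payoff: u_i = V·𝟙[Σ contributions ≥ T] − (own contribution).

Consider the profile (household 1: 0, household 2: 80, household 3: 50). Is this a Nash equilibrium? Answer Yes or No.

Total = 130 ≥ 130: provided.
Household 1 (pledges 0, payoff 98): pledging 30 → total 160, payoff 68. No gain.
Household 2 (pledges 80, payoff 18): dropping to 0 → total 50, payoff 0. No gain.
Household 3 (pledges 50, payoff 48): dropping to 0 → total 80, payoff 0. No gain.

Yes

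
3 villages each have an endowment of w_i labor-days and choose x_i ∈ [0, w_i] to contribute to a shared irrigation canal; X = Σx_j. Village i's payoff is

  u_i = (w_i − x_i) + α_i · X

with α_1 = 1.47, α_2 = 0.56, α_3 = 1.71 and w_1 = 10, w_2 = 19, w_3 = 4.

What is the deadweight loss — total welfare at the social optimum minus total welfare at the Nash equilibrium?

∂u_i/∂x_i = α_i − 1, so village i contributes w_i if α_i > 1, else 0.
α_i > 1 for i ∈ {1, 3}; NE contributions (10, 0, 4), X = 14.
W^NE = Σw_i − X^NE + (Σα_i)·X^NE = 33 + 2.74·14 = 71.36.
Planner: ∂(Σu_j)/∂x_i = Σα_j − 1 = 2.74 > 0, so everyone contributes w_i; X^SO = 33, W^SO = 33 + 2.74·33 = 123.42.
Deadweight loss = 52.06.

52.06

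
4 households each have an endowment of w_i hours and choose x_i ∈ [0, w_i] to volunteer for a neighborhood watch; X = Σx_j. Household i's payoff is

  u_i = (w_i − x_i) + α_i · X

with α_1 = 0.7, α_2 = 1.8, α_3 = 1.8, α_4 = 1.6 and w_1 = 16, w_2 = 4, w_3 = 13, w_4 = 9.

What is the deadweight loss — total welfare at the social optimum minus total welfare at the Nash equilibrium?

∂u_i/∂x_i = α_i − 1, so household i contributes w_i if α_i > 1, else 0.
α_i > 1 for i ∈ {2, 3, 4}; NE contributions (0, 4, 13, 9), X = 26.
W^NE = Σw_i − X^NE + (Σα_i)·X^NE = 42 + 4.9·26 = 169.4.
Planner: ∂(Σu_j)/∂x_i = Σα_j − 1 = 4.9 > 0, so everyone contributes w_i; X^SO = 42, W^SO = 42 + 4.9·42 = 247.8.
Deadweight loss = 78.4.

78.4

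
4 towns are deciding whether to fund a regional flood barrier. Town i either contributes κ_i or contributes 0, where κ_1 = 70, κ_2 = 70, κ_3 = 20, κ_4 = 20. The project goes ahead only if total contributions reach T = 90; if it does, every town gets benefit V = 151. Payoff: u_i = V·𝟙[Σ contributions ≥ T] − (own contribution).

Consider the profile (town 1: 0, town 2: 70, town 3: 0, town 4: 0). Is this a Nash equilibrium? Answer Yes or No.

No

Total = 70 < 90: not provided.
Town 1 (pledges 0, payoff 0): pledging 70 → total 140, payoff 81. Profitable deviation.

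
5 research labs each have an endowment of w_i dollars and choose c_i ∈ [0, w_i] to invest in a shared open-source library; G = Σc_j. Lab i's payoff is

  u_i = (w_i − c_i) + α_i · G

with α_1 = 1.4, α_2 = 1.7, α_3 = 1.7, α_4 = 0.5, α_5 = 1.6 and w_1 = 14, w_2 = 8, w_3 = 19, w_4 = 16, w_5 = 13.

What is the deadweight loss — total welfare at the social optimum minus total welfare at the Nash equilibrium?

94.4

∂u_i/∂c_i = α_i − 1, so lab i contributes w_i if α_i > 1, else 0.
α_i > 1 for i ∈ {1, 2, 3, 5}; NE contributions (14, 8, 19, 0, 13), G = 54.
W^NE = Σw_i − G^NE + (Σα_i)·G^NE = 70 + 5.9·54 = 388.6.
Planner: ∂(Σu_j)/∂c_i = Σα_j − 1 = 5.9 > 0, so everyone contributes w_i; G^SO = 70, W^SO = 70 + 5.9·70 = 483.
Deadweight loss = 94.4.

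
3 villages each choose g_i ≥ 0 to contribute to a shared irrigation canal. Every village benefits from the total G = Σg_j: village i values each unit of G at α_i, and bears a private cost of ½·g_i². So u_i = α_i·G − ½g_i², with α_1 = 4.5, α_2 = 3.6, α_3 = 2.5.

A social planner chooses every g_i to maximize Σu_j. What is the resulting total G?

Planner FOC: ∂(Σu_j)/∂g_i = (Σα_j) − g_i = 0, so g_i^SO = Σα_j = 10.6 for every i; G^SO = 31.8.

31.8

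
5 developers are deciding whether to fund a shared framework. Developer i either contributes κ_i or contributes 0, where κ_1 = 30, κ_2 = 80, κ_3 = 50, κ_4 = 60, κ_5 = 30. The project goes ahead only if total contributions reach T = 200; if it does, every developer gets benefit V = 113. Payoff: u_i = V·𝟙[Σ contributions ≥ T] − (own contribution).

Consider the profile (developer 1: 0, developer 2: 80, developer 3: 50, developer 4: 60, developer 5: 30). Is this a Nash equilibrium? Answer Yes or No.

Total = 220 ≥ 200: provided.
Developer 1 (pledges 0, payoff 113): pledging 30 → total 250, payoff 83. No gain.
Developer 2 (pledges 80, payoff 33): dropping to 0 → total 140, payoff 0. No gain.
Developer 3 (pledges 50, payoff 63): dropping to 0 → total 170, payoff 0. No gain.
Developer 4 (pledges 60, payoff 53): dropping to 0 → total 160, payoff 0. No gain.
Developer 5 (pledges 30, payoff 83): dropping to 0 → total 190, payoff 0. No gain.

Yes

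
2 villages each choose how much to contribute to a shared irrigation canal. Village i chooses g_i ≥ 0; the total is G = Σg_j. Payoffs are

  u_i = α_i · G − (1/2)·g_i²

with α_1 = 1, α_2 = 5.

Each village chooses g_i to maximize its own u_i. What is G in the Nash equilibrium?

Village i's FOC: ∂u_i/∂g_i = α_i − g_i = 0, so g_i* = α_i.
NE contributions = (1, 5); G = 6.

6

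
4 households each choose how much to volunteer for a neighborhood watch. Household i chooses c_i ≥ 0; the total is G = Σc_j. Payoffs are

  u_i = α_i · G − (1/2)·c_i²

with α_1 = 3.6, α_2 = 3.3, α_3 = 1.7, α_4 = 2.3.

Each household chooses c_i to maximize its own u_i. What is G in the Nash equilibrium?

10.9

Household i's FOC: ∂u_i/∂c_i = α_i − c_i = 0, so c_i* = α_i.
NE contributions = (3.6, 3.3, 1.7, 2.3); G = 10.9.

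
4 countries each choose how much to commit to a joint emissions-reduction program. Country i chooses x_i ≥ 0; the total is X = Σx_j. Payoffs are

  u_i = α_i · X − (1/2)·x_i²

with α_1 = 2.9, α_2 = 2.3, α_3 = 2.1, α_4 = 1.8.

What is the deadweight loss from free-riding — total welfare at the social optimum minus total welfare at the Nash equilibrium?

Country i's FOC: ∂u_i/∂x_i = α_i − x_i = 0, so x_i* = α_i.
NE contributions = (2.9, 2.3, 2.1, 1.8); X = 9.1.
W^NE = (Σα)·X − ½Σα_i² = 9.1² − ½·21.35 = 72.135.
Planner sets x_i = Σα_j = 9.1 for every i, so X^SO = 4·9.1 = 36.4.
W^SO = (Σα)·X^SO − ½·4·(Σα)² = (4/2)·9.1² = 165.62.
Deadweight loss = W^SO − W^NE = 93.485.

93.485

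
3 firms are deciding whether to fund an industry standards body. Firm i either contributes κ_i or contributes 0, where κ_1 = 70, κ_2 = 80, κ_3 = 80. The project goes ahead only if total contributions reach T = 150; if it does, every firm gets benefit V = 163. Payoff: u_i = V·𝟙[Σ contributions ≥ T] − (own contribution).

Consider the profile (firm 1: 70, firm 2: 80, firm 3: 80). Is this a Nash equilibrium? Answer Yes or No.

No

Total = 230 ≥ 150: provided.
Firm 1 (pledges 70, payoff 93): dropping to 0 → total 160, payoff 163. Profitable deviation.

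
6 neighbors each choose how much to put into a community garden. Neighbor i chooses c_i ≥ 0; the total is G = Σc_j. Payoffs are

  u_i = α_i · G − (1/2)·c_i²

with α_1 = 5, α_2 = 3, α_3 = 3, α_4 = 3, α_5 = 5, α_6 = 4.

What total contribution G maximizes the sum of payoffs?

Planner FOC: ∂(Σu_j)/∂c_i = (Σα_j) − c_i = 0, so c_i^SO = Σα_j = 23 for every i; G^SO = 138.

138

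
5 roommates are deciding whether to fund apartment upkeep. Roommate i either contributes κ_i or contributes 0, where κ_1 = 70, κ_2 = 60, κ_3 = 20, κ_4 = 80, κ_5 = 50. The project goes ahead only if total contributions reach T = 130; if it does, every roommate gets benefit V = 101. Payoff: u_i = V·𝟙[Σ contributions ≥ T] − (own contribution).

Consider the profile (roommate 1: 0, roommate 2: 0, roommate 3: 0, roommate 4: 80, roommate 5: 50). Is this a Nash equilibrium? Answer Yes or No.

Total = 130 ≥ 130: provided.
Roommate 1 (pledges 0, payoff 101): pledging 70 → total 200, payoff 31. No gain.
Roommate 2 (pledges 0, payoff 101): pledging 60 → total 190, payoff 41. No gain.
Roommate 3 (pledges 0, payoff 101): pledging 20 → total 150, payoff 81. No gain.
Roommate 4 (pledges 80, payoff 21): dropping to 0 → total 50, payoff 0. No gain.
Roommate 5 (pledges 50, payoff 51): dropping to 0 → total 80, payoff 0. No gain.

Yes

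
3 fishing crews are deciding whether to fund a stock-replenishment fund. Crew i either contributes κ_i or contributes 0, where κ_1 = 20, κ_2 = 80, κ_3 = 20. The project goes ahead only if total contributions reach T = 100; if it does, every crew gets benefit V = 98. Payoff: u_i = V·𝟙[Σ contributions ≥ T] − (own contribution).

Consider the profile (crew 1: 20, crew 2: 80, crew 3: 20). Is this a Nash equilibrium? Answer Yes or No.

Total = 120 ≥ 100: provided.
Crew 1 (pledges 20, payoff 78): dropping to 0 → total 100, payoff 98. Profitable deviation.

No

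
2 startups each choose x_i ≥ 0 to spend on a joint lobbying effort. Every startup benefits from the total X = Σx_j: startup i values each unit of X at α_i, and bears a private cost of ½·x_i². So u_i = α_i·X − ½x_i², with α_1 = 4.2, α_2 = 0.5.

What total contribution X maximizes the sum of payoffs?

Planner FOC: ∂(Σu_j)/∂x_i = (Σα_j) − x_i = 0, so x_i^SO = Σα_j = 4.7 for every i; X^SO = 9.4.

9.4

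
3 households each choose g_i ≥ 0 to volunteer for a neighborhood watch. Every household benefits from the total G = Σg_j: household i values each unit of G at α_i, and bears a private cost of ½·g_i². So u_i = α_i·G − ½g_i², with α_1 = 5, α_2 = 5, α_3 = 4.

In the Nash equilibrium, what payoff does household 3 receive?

Household i's FOC: ∂u_i/∂g_i = α_i − g_i = 0, so g_i* = α_i.
NE contributions = (5, 5, 4); G = 14.
u_3 = α_3·G − ½·(g_3)² = 4·14 − ½·4² = 48.

48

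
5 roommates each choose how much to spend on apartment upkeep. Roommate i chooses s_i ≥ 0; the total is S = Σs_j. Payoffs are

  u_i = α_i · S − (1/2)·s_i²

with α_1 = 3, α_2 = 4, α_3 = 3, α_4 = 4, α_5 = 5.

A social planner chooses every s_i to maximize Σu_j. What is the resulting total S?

Planner FOC: ∂(Σu_j)/∂s_i = (Σα_j) − s_i = 0, so s_i^SO = Σα_j = 19 for every i; S^SO = 95.

95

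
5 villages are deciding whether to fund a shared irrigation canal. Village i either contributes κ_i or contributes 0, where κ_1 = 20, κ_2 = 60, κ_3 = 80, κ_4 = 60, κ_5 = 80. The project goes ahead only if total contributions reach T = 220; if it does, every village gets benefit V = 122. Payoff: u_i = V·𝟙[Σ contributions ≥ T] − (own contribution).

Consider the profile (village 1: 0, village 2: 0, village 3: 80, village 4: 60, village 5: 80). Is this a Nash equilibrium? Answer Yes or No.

Total = 220 ≥ 220: provided.
Village 1 (pledges 0, payoff 122): pledging 20 → total 240, payoff 102. No gain.
Village 2 (pledges 0, payoff 122): pledging 60 → total 280, payoff 62. No gain.
Village 3 (pledges 80, payoff 42): dropping to 0 → total 140, payoff 0. No gain.
Village 4 (pledges 60, payoff 62): dropping to 0 → total 160, payoff 0. No gain.
Village 5 (pledges 80, payoff 42): dropping to 0 → total 140, payoff 0. No gain.

Yes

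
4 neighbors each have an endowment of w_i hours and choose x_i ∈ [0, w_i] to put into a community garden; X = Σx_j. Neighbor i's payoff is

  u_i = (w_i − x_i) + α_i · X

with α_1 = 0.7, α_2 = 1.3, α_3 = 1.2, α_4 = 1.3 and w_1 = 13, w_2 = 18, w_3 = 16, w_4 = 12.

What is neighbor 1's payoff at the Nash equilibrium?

∂u_i/∂x_i = α_i − 1, so neighbor i contributes w_i if α_i > 1, else 0.
α_i > 1 for i ∈ {2, 3, 4}; NE contributions (0, 18, 16, 12), X = 46.
u_1 = (13 − 0) + 0.7·46 = 45.2.

45.2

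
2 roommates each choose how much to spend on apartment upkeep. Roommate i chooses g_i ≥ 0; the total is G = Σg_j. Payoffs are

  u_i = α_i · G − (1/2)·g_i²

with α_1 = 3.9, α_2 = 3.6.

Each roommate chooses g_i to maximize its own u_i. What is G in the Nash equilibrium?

Roommate i's FOC: ∂u_i/∂g_i = α_i − g_i = 0, so g_i* = α_i.
NE contributions = (3.9, 3.6); G = 7.5.

7.5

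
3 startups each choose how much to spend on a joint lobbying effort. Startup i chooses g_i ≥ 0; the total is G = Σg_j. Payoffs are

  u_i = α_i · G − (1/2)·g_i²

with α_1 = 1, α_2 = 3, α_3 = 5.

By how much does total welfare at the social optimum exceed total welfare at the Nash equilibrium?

58

Startup i's FOC: ∂u_i/∂g_i = α_i − g_i = 0, so g_i* = α_i.
NE contributions = (1, 3, 5); G = 9.
W^NE = (Σα)·G − ½Σα_i² = 9² − ½·35 = 63.5.
Planner sets g_i = Σα_j = 9 for every i, so G^SO = 3·9 = 27.
W^SO = (Σα)·G^SO − ½·3·(Σα)² = (3/2)·9² = 121.5.
Deadweight loss = W^SO − W^NE = 58.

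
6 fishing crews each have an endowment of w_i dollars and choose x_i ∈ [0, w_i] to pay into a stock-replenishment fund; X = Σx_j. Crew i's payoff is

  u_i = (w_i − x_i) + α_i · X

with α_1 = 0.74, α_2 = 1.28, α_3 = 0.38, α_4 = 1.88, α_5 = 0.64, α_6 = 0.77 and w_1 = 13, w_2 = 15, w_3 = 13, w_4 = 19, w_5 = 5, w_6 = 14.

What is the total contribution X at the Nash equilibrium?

∂u_i/∂x_i = α_i − 1, so crew i contributes w_i if α_i > 1, else 0.
α_i > 1 for i ∈ {2, 4}; NE contributions (0, 15, 0, 19, 0, 0), X = 34.

34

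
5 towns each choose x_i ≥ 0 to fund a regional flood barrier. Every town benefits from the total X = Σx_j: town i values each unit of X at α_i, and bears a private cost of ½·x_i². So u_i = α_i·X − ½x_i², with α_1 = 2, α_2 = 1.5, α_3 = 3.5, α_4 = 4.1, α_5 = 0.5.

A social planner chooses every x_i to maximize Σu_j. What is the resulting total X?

Planner FOC: ∂(Σu_j)/∂x_i = (Σα_j) − x_i = 0, so x_i^SO = Σα_j = 11.6 for every i; X^SO = 58.

58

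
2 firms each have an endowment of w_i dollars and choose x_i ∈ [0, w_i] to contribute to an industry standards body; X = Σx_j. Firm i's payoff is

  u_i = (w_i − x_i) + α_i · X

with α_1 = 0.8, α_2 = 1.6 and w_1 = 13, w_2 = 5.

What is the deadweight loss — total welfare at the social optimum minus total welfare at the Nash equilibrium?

∂u_i/∂x_i = α_i − 1, so firm i contributes w_i if α_i > 1, else 0.
α_i > 1 for i ∈ {2}; NE contributions (0, 5), X = 5.
W^NE = Σw_i − X^NE + (Σα_i)·X^NE = 18 + 1.4·5 = 25.
Planner: ∂(Σu_j)/∂x_i = Σα_j − 1 = 1.4 > 0, so everyone contributes w_i; X^SO = 18, W^SO = 18 + 1.4·18 = 43.2.
Deadweight loss = 18.2.

18.2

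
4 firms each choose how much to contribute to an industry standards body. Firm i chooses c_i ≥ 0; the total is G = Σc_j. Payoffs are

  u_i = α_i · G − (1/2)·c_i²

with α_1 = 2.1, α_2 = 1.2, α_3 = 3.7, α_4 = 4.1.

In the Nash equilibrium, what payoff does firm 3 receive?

34.225

Firm i's FOC: ∂u_i/∂c_i = α_i − c_i = 0, so c_i* = α_i.
NE contributions = (2.1, 1.2, 3.7, 4.1); G = 11.1.
u_3 = α_3·G − ½·(c_3)² = 3.7·11.1 − ½·3.7² = 34.225.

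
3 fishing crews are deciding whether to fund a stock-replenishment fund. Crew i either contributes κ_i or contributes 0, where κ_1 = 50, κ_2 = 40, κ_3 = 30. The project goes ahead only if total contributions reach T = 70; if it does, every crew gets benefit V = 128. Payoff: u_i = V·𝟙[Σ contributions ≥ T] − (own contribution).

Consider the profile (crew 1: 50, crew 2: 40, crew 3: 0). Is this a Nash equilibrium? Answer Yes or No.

Yes

Total = 90 ≥ 70: provided.
Crew 1 (pledges 50, payoff 78): dropping to 0 → total 40, payoff 0. No gain.
Crew 2 (pledges 40, payoff 88): dropping to 0 → total 50, payoff 0. No gain.
Crew 3 (pledges 0, payoff 128): pledging 30 → total 120, payoff 98. No gain.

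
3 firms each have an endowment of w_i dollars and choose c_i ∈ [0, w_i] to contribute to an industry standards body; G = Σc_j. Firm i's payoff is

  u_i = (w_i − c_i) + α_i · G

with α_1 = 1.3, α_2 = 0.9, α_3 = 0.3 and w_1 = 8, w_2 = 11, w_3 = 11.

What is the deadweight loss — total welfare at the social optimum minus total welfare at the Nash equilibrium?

33

∂u_i/∂c_i = α_i − 1, so firm i contributes w_i if α_i > 1, else 0.
α_i > 1 for i ∈ {1}; NE contributions (8, 0, 0), G = 8.
W^NE = Σw_i − G^NE + (Σα_i)·G^NE = 30 + 1.5·8 = 42.
Planner: ∂(Σu_j)/∂c_i = Σα_j − 1 = 1.5 > 0, so everyone contributes w_i; G^SO = 30, W^SO = 30 + 1.5·30 = 75.
Deadweight loss = 33.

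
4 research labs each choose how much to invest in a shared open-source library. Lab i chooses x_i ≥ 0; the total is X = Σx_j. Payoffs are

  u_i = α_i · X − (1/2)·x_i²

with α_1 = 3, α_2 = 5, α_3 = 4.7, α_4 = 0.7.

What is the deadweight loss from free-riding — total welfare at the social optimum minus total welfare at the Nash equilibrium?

207.85

Lab i's FOC: ∂u_i/∂x_i = α_i − x_i = 0, so x_i* = α_i.
NE contributions = (3, 5, 4.7, 0.7); X = 13.4.
W^NE = (Σα)·X − ½Σα_i² = 13.4² − ½·56.58 = 151.27.
Planner sets x_i = Σα_j = 13.4 for every i, so X^SO = 4·13.4 = 53.6.
W^SO = (Σα)·X^SO − ½·4·(Σα)² = (4/2)·13.4² = 359.12.
Deadweight loss = W^SO − W^NE = 207.85.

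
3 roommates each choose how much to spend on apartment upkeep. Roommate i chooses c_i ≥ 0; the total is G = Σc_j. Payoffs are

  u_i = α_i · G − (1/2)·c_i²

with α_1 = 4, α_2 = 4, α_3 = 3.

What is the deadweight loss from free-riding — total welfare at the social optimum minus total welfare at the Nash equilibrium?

Roommate i's FOC: ∂u_i/∂c_i = α_i − c_i = 0, so c_i* = α_i.
NE contributions = (4, 4, 3); G = 11.
W^NE = (Σα)·G − ½Σα_i² = 11² − ½·41 = 100.5.
Planner sets c_i = Σα_j = 11 for every i, so G^SO = 3·11 = 33.
W^SO = (Σα)·G^SO − ½·3·(Σα)² = (3/2)·11² = 181.5.
Deadweight loss = W^SO − W^NE = 81.

81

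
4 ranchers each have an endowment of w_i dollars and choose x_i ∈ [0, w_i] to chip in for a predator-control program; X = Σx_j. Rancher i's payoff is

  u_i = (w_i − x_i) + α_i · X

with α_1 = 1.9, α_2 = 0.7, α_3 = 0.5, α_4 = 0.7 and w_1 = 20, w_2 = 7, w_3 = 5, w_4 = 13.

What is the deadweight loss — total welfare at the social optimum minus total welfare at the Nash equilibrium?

∂u_i/∂x_i = α_i − 1, so rancher i contributes w_i if α_i > 1, else 0.
α_i > 1 for i ∈ {1}; NE contributions (20, 0, 0, 0), X = 20.
W^NE = Σw_i − X^NE + (Σα_i)·X^NE = 45 + 2.8·20 = 101.
Planner: ∂(Σu_j)/∂x_i = Σα_j − 1 = 2.8 > 0, so everyone contributes w_i; X^SO = 45, W^SO = 45 + 2.8·45 = 171.
Deadweight loss = 70.

70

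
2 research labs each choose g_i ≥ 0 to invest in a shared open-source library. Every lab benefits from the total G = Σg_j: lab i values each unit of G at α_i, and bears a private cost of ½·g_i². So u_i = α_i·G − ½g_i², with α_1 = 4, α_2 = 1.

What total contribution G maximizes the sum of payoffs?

10

Planner FOC: ∂(Σu_j)/∂g_i = (Σα_j) − g_i = 0, so g_i^SO = Σα_j = 5 for every i; G^SO = 10.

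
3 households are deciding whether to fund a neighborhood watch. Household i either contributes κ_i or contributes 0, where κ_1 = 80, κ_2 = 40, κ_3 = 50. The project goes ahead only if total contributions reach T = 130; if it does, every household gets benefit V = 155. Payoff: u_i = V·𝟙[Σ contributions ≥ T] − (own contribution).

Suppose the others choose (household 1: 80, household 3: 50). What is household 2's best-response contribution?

0

Others' total = 130 ≥ 130; contributing adds cost 40 for no extra benefit.
Best response: 0.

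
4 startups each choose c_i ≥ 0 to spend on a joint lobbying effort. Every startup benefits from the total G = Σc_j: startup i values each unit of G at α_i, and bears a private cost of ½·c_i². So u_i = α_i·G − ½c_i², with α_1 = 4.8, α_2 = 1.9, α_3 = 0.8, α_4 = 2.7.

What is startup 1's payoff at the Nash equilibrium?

37.44

Startup i's FOC: ∂u_i/∂c_i = α_i − c_i = 0, so c_i* = α_i.
NE contributions = (4.8, 1.9, 0.8, 2.7); G = 10.2.
u_1 = α_1·G − ½·(c_1)² = 4.8·10.2 − ½·4.8² = 37.44.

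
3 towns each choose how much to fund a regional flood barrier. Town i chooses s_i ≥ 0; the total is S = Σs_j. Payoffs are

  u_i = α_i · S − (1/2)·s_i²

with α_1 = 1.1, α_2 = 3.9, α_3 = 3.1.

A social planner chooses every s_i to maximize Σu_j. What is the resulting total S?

Planner FOC: ∂(Σu_j)/∂s_i = (Σα_j) − s_i = 0, so s_i^SO = Σα_j = 8.1 for every i; S^SO = 24.3.

24.3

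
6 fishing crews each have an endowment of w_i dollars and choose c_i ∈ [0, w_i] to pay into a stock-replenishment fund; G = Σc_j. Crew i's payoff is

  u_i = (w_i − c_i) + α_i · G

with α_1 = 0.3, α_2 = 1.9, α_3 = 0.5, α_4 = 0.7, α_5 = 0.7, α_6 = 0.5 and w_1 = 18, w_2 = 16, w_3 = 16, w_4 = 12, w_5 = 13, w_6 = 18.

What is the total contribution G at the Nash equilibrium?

∂u_i/∂c_i = α_i − 1, so crew i contributes w_i if α_i > 1, else 0.
α_i > 1 for i ∈ {2}; NE contributions (0, 16, 0, 0, 0, 0), G = 16.

16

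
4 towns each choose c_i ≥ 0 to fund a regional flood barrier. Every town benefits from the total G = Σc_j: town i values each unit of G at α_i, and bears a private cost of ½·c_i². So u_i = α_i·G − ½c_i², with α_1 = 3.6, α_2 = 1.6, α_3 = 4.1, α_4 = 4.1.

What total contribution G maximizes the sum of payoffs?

Planner FOC: ∂(Σu_j)/∂c_i = (Σα_j) − c_i = 0, so c_i^SO = Σα_j = 13.4 for every i; G^SO = 53.6.

53.6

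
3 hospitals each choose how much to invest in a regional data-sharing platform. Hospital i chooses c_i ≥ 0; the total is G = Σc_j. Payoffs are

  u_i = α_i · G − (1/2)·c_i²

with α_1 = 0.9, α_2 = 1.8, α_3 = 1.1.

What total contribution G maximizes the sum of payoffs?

Planner FOC: ∂(Σu_j)/∂c_i = (Σα_j) − c_i = 0, so c_i^SO = Σα_j = 3.8 for every i; G^SO = 11.4.

11.4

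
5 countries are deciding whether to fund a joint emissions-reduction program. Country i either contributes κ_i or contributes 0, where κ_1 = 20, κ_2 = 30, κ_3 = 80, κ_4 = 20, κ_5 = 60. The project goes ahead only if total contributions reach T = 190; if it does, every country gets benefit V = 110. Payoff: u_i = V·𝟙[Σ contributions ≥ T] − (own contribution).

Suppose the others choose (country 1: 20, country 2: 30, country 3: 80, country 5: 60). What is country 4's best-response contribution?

0

Others' total = 190 ≥ 190; contributing adds cost 20 for no extra benefit.
Best response: 0.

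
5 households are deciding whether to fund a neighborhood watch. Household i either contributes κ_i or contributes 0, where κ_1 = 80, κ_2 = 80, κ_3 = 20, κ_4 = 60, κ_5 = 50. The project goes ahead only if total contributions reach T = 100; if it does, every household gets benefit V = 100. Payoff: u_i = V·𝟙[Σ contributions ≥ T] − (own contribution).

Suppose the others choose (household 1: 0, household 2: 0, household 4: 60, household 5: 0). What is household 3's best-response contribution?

Others' total = 60. Even contributing 20 gives 80 < 100: no benefit either way.
Best response: 0.

0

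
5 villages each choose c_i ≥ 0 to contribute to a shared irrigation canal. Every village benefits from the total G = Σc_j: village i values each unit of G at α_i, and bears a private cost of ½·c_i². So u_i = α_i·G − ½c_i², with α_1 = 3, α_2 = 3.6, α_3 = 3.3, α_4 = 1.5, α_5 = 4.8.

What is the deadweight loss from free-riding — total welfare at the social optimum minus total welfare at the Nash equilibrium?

Village i's FOC: ∂u_i/∂c_i = α_i − c_i = 0, so c_i* = α_i.
NE contributions = (3, 3.6, 3.3, 1.5, 4.8); G = 16.2.
W^NE = (Σα)·G − ½Σα_i² = 16.2² − ½·58.14 = 233.37.
Planner sets c_i = Σα_j = 16.2 for every i, so G^SO = 5·16.2 = 81.
W^SO = (Σα)·G^SO − ½·5·(Σα)² = (5/2)·16.2² = 656.1.
Deadweight loss = W^SO − W^NE = 422.73.

422.73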